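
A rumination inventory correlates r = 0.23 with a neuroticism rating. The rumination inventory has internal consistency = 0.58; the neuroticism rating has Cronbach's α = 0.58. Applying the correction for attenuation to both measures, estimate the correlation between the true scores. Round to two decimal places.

r_true = r_obs / √(r_xx · r_yy) = 0.23 / √(0.58 × 0.58) = 0.23 / √0.3364 = 0.23 / 0.5800 ≈ 0.40.

0.40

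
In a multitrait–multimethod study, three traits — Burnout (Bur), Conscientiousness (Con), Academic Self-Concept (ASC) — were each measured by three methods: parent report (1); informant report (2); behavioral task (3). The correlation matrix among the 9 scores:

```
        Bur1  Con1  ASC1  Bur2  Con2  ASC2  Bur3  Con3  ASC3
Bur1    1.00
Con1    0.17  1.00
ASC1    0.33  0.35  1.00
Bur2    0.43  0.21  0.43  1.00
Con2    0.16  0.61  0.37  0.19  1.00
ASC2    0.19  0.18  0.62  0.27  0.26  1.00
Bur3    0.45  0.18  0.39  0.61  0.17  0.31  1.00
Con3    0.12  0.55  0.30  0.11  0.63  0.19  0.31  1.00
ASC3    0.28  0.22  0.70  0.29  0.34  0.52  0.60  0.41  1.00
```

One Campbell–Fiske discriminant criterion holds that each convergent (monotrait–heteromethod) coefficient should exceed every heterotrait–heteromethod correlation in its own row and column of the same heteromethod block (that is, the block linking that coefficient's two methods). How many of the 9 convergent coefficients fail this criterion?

1

Convergent coefficients and their comparison sets:
Bur (methods 1·2): 0.43 vs {0.16, 0.21, 0.19, 0.43} → fail.
Bur (methods 1·3): 0.45 vs {0.12, 0.18, 0.28, 0.39} → pass.
Bur (methods 2·3): 0.61 vs {0.11, 0.17, 0.29, 0.31} → pass.
Con (methods 1·2): 0.61 vs {0.21, 0.16, 0.18, 0.37} → pass.
Con (methods 1·3): 0.55 vs {0.18, 0.12, 0.22, 0.30} → pass.
Con (methods 2·3): 0.63 vs {0.17, 0.11, 0.34, 0.19} → pass.
ASC (methods 1·2): 0.62 vs {0.43, 0.19, 0.37, 0.18} → pass.
ASC (methods 1·3): 0.70 vs {0.39, 0.28, 0.30, 0.22} → pass.
ASC (methods 2·3): 0.52 vs {0.31, 0.29, 0.19, 0.34} → pass.
1 of 9 fail.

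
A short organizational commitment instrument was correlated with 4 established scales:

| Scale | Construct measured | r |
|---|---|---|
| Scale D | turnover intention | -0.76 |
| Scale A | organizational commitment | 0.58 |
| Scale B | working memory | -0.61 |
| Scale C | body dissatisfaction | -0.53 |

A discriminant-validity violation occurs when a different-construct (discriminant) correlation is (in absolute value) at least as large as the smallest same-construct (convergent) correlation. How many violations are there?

Convergent (same construct = organizational commitment): Scale A.
Smallest convergent = 0.58. Discriminant |r|: 0.76, 0.61, 0.53; count ≥ 0.58 → 2.

2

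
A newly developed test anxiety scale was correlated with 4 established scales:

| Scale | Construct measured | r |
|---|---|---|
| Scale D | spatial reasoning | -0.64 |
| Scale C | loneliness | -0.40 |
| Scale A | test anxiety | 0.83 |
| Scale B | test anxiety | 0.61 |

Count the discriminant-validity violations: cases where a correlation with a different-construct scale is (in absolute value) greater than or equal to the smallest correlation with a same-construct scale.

Convergent (same construct = test anxiety): Scale A, Scale B.
Smallest convergent = 0.61. Discriminant |r|: 0.64, 0.40; count ≥ 0.61 → 1.

1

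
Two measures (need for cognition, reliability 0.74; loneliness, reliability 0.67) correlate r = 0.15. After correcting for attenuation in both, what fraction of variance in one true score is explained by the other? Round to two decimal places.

0.05

Disattenuated r = 0.15 / √(0.74 × 0.67) = 0.15 / 0.7041 = 0.2130.
Shared true-score variance = 0.2130² = 0.0454 ≈ 0.05.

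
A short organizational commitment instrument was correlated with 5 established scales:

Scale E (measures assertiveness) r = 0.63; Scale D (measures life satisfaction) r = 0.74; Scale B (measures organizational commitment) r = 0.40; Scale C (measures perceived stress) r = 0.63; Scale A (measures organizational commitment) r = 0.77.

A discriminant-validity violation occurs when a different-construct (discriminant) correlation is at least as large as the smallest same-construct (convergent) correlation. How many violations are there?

Convergent (same construct = organizational commitment): Scale B, Scale A.
Smallest convergent = 0.40. Discriminant values: 0.63, 0.74, 0.63; count ≥ 0.40 → 3.

3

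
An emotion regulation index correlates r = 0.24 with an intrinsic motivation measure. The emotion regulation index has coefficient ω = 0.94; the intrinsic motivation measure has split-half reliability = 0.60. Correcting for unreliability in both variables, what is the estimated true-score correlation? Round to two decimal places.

r_true = r_obs / √(r_xx · r_yy) = 0.24 / √(0.94 × 0.60) = 0.24 / √0.5640 = 0.24 / 0.7510 ≈ 0.32.

0.32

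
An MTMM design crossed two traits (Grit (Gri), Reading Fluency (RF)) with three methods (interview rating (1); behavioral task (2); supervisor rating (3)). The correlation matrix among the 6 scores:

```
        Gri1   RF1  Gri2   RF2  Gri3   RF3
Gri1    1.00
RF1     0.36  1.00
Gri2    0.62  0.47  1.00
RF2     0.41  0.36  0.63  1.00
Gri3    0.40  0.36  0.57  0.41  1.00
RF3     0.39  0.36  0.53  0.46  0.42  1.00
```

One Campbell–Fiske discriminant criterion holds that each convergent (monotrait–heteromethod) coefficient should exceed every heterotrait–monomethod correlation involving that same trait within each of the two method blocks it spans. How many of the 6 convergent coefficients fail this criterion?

6

Checking each validity diagonal entry against its comparison values:
Gri (methods 1·2): 0.62 vs {0.36, 0.63} → fail.
Gri (methods 1·3): 0.40 vs {0.36, 0.42} → fail.
Gri (methods 2·3): 0.57 vs {0.63, 0.42} → fail.
RF (methods 1·2): 0.36 vs {0.36, 0.63} → fail.
RF (methods 1·3): 0.36 vs {0.36, 0.42} → fail.
RF (methods 2·3): 0.46 vs {0.63, 0.42} → fail.
6 of 6 fail.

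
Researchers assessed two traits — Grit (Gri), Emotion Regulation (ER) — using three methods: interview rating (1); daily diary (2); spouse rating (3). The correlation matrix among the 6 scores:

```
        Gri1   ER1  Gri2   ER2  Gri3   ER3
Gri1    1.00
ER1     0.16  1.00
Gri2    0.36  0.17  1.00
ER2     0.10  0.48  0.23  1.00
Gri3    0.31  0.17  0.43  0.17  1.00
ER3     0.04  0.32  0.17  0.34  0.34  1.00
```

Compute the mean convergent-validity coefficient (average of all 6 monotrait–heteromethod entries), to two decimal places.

Convergent values: 0.36, 0.31, 0.43, 0.48, 0.32, 0.34; mean = 2.24/6 = 0.37.

0.37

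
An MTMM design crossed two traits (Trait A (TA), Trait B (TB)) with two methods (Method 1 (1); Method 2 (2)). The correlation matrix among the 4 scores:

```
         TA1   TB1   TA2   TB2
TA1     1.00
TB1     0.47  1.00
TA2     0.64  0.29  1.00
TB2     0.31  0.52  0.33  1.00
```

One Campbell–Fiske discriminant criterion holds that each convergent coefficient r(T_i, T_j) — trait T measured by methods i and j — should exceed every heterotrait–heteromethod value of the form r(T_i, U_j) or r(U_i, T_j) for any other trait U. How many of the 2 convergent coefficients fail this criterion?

Each convergent coefficient versus the relevant comparison correlations:
TA (methods 1·2): 0.64 vs {0.31, 0.29} → pass.
TB (methods 1·2): 0.52 vs {0.29, 0.31} → pass.
0 of 2 fail.

0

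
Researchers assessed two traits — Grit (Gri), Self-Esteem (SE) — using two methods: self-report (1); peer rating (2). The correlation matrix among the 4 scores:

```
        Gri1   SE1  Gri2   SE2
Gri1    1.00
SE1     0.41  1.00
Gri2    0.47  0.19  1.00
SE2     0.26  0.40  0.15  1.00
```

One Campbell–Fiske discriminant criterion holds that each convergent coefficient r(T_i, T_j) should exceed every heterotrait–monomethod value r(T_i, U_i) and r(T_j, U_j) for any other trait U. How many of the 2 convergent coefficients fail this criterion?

1

Each convergent coefficient versus the relevant comparison correlations:
Gri (methods 1·2): 0.47 vs {0.41, 0.15} → pass.
SE (methods 1·2): 0.40 vs {0.41, 0.15} → fail.
1 of 2 fail.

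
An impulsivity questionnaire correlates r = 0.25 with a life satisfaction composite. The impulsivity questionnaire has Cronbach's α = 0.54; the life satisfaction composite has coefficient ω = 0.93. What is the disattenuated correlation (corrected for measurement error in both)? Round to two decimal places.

r_true = r_obs / √(r_xx · r_yy) = 0.25 / √(0.54 × 0.93) = 0.25 / √0.5022 = 0.25 / 0.7087 ≈ 0.35.

0.35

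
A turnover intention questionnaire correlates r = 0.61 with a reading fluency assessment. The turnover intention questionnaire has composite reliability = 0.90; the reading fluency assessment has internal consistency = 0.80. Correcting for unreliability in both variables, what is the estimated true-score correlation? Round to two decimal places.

r_true = r_obs / √(r_xx · r_yy) = 0.61 / √(0.90 × 0.80) = 0.61 / √0.7200 = 0.61 / 0.8485 ≈ 0.72.

0.72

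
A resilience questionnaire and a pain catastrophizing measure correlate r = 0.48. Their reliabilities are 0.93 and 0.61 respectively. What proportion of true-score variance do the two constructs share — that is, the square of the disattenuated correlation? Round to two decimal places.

Disattenuated r = 0.48 / √(0.93 × 0.61) = 0.48 / 0.7532 = 0.6373.
Shared true-score variance = 0.6373² = 0.4062 ≈ 0.41.

0.41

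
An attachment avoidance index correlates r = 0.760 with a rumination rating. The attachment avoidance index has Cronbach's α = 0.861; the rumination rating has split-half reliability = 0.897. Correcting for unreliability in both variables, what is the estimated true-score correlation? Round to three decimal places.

r_true = r_obs / √(r_xx · r_yy) = 0.760 / √(0.861 × 0.897) = 0.760 / √0.772317 = 0.760 / 0.8788 ≈ 0.865.

0.865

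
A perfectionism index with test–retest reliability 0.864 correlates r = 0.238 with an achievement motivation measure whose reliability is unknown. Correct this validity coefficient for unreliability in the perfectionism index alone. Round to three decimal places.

Single correction: r_c = r_obs / √r_xx = 0.238 / √0.864 = 0.238 / 0.9295 ≈ 0.256.

0.256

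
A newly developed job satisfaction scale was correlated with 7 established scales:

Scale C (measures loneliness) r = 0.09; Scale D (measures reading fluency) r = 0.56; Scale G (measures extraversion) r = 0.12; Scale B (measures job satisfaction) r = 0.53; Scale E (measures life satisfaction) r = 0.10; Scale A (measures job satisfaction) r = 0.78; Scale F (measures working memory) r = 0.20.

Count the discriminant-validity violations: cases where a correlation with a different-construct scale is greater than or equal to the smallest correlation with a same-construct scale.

1

Convergent (same construct = job satisfaction): Scale B, Scale A.
Smallest convergent = 0.53. Discriminant values: 0.09, 0.56, 0.12, 0.10, 0.20; count ≥ 0.53 → 1.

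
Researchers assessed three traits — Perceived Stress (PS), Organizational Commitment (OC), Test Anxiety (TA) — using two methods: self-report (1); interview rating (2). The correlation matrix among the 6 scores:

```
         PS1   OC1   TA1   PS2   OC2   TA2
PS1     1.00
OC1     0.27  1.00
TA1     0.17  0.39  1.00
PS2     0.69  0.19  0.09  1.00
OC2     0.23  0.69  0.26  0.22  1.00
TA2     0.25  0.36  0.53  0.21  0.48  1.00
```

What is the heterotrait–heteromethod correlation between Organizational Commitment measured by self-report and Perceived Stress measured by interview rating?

0.19

Different traits and methods: r(OC1, PS2) = 0.19.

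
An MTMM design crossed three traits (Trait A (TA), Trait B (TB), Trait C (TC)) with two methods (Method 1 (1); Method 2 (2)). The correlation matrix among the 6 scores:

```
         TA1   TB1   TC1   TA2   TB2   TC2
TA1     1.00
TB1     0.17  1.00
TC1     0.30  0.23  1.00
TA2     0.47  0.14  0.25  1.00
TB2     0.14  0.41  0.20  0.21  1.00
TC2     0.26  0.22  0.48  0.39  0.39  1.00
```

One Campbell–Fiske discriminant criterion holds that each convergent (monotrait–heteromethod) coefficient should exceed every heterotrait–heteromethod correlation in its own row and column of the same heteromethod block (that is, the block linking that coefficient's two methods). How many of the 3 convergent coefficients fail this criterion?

Checking each validity diagonal entry against its comparison values:
TA (methods 1·2): 0.47 vs {0.14, 0.14, 0.26, 0.25} → pass.
TB (methods 1·2): 0.41 vs {0.14, 0.14, 0.22, 0.20} → pass.
TC (methods 1·2): 0.48 vs {0.25, 0.26, 0.20, 0.22} → pass.
0 of 3 fail.

0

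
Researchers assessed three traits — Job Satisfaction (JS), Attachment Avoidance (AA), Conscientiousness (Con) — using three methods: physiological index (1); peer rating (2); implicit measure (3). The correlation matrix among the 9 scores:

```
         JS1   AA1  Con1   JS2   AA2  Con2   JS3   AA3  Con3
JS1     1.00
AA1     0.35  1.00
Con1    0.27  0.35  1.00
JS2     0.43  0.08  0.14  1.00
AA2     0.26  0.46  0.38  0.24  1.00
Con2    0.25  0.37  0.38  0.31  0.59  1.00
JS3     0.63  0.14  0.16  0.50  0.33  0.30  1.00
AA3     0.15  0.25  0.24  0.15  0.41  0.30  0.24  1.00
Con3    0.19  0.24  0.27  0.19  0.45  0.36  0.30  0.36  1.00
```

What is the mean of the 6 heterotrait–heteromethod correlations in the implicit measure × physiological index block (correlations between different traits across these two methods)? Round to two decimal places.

HTHM values (method 3 × method 1): 0.14, 0.16, 0.15, 0.24, 0.19, 0.24; mean = 1.12/6 = 0.19.

0.19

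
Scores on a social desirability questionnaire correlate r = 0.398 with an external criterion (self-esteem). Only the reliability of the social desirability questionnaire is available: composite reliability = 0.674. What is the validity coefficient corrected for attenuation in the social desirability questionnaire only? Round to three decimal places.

Single correction: r_c = r_obs / √r_xx = 0.398 / √0.674 = 0.398 / 0.8210 ≈ 0.485.

0.485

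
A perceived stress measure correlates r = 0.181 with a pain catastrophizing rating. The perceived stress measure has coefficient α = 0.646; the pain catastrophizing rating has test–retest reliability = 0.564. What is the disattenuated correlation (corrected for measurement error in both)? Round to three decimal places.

0.300

r_true = r_obs / √(r_xx · r_yy) = 0.181 / √(0.646 × 0.564) = 0.181 / √0.364344 = 0.181 / 0.6036 ≈ 0.300.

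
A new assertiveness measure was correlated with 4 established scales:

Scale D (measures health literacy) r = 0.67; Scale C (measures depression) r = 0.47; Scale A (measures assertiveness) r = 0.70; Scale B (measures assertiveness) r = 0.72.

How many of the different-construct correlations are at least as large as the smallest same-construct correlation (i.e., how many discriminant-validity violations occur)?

Convergent (same construct = assertiveness): Scale A, Scale B.
Smallest convergent = 0.70. Discriminant values: 0.67, 0.47; count ≥ 0.70 → 0.

0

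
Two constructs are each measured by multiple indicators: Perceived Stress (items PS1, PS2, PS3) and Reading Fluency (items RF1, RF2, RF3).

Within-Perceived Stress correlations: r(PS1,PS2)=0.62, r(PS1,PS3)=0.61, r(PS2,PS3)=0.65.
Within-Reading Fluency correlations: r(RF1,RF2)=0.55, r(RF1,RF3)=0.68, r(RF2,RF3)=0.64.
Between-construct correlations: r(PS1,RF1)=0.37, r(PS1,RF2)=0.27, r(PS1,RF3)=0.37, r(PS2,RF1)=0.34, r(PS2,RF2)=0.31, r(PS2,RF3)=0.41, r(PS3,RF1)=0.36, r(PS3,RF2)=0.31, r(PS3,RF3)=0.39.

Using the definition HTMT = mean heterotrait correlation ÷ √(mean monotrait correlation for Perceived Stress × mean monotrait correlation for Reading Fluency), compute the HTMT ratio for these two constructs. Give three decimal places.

0.556

Between-construct mean = 3.13/9 = 0.3478.
Mean within-PS = 1.88/3 = 0.6267; mean within-RF = 1.87/3 = 0.6233.
Geometric mean = √(0.6267 × 0.6233) = 0.6250.
HTMT = 0.3478 / 0.6250 = 0.556.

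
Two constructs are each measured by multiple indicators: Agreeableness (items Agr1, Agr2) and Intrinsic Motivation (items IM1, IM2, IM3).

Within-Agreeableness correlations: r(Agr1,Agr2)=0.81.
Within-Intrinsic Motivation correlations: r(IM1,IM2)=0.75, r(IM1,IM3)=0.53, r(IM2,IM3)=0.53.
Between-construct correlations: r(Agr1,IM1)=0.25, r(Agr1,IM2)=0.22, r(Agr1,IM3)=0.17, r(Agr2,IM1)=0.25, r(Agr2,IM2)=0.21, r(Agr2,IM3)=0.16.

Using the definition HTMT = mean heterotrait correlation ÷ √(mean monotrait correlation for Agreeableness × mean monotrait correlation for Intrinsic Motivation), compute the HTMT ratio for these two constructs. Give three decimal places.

0.300

Between-construct mean = 1.26/6 = 0.2100.
Mean within-Agr = 0.81/1 = 0.8100; mean within-IM = 1.81/3 = 0.6033.
Geometric mean = √(0.8100 × 0.6033) = 0.6991.
HTMT = 0.2100 / 0.6991 = 0.300.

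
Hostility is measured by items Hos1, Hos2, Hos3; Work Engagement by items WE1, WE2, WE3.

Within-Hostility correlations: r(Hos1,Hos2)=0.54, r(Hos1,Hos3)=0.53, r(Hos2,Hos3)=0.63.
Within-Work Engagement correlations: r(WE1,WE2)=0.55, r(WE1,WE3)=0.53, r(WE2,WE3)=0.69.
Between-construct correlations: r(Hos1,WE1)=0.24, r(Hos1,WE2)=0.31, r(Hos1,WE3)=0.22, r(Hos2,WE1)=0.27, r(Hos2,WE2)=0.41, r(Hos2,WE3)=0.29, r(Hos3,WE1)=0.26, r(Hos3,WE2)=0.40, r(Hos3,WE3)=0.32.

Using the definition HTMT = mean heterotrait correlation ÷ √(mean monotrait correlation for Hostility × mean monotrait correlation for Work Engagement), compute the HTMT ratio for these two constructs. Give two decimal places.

0.52

Between-construct mean = 2.72/9 = 0.3022.
Mean within-Hos = 1.70/3 = 0.5667; mean within-WE = 1.77/3 = 0.5900.
Geometric mean = √(0.5667 × 0.5900) = 0.5782.
HTMT = 0.3022 / 0.5782 = 0.52.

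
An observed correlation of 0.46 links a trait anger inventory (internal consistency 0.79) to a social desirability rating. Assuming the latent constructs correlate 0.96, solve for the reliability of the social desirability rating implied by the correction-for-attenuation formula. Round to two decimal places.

0.29

r_true = r_obs / √(r_xx · r_yy) ⇒ 0.96 = 0.46 / √(0.79 · r_yy).
√(0.79 · r_yy) = 0.46 / 0.96 = 0.4792; 0.79 · r_yy = 0.2296; r_yy = 0.2296 / 0.79 ≈ 0.29.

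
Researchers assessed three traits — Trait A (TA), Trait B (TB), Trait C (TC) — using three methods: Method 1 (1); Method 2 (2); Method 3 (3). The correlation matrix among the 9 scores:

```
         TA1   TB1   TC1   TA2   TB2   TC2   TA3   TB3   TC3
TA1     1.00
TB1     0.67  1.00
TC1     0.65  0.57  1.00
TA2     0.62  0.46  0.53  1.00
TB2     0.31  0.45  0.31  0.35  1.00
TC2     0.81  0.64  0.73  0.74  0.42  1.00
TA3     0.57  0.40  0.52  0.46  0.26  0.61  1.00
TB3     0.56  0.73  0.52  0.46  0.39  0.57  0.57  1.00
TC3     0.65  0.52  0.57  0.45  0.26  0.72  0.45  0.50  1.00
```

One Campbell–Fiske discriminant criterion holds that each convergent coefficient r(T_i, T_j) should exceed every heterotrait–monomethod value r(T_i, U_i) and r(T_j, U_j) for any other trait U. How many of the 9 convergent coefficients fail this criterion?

8

Checking each validity diagonal entry against its comparison values:
TA (methods 1·2): 0.62 vs {0.67, 0.35, 0.65, 0.74} → fail.
TA (methods 1·3): 0.57 vs {0.67, 0.57, 0.65, 0.45} → fail.
TA (methods 2·3): 0.46 vs {0.35, 0.57, 0.74, 0.45} → fail.
TB (methods 1·2): 0.45 vs {0.67, 0.35, 0.57, 0.42} → fail.
TB (methods 1·3): 0.73 vs {0.67, 0.57, 0.57, 0.50} → pass.
TB (methods 2·3): 0.39 vs {0.35, 0.57, 0.42, 0.50} → fail.
TC (methods 1·2): 0.73 vs {0.65, 0.74, 0.57, 0.42} → fail.
TC (methods 1·3): 0.57 vs {0.65, 0.45, 0.57, 0.50} → fail.
TC (methods 2·3): 0.72 vs {0.74, 0.45, 0.42, 0.50} → fail.
8 of 9 fail.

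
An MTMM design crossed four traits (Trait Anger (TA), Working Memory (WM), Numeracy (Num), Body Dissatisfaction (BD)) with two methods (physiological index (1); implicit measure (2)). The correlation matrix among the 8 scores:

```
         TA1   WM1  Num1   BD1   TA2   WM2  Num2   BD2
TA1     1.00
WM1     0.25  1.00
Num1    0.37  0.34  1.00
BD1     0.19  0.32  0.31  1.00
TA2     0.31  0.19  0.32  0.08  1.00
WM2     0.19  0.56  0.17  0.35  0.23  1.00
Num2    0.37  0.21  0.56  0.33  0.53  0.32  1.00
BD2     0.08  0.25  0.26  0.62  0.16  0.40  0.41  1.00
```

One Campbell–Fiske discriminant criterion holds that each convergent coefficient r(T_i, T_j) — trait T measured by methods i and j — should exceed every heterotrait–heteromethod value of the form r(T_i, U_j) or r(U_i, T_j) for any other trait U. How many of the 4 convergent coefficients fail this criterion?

1

Each convergent coefficient versus the relevant comparison correlations:
TA (methods 1·2): 0.31 vs {0.19, 0.19, 0.37, 0.32, 0.08, 0.08} → fail.
WM (methods 1·2): 0.56 vs {0.19, 0.19, 0.21, 0.17, 0.25, 0.35} → pass.
Num (methods 1·2): 0.56 vs {0.32, 0.37, 0.17, 0.21, 0.26, 0.33} → pass.
BD (methods 1·2): 0.62 vs {0.08, 0.08, 0.35, 0.25, 0.33, 0.26} → pass.
1 of 4 fail.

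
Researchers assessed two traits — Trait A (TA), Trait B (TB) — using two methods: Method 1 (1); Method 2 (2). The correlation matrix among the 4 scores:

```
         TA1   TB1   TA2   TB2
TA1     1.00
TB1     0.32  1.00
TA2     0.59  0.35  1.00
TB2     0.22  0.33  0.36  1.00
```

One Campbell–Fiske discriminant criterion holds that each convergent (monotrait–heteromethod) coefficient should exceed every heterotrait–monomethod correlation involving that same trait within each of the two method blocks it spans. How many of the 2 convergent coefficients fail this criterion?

1

Checking each validity diagonal entry against its comparison values:
TA (methods 1·2): 0.59 vs {0.32, 0.36} → pass.
TB (methods 1·2): 0.33 vs {0.32, 0.36} → fail.
1 of 2 fail.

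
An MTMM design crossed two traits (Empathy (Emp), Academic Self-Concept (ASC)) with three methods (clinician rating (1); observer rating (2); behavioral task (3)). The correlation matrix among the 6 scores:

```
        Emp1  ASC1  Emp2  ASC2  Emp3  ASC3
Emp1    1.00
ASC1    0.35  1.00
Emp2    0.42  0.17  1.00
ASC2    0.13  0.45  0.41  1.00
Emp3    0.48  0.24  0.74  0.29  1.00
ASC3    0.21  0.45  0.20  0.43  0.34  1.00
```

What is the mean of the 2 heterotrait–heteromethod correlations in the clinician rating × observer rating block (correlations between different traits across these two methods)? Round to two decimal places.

0.15

HTHM values (method 1 × method 2): 0.13, 0.17; mean = 0.30/2 = 0.15.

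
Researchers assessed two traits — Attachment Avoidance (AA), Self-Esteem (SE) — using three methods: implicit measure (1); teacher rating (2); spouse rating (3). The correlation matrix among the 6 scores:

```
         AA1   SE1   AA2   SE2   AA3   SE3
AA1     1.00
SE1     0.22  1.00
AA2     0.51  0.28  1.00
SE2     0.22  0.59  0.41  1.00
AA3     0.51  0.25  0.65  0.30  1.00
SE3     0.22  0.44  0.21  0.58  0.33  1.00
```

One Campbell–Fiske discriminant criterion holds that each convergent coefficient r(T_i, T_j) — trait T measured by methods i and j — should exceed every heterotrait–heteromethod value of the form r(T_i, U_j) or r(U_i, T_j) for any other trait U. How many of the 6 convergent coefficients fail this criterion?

Each convergent coefficient versus the relevant comparison correlations:
AA (methods 1·2): 0.51 vs {0.22, 0.28} → pass.
AA (methods 1·3): 0.51 vs {0.22, 0.25} → pass.
AA (methods 2·3): 0.65 vs {0.21, 0.30} → pass.
SE (methods 1·2): 0.59 vs {0.28, 0.22} → pass.
SE (methods 1·3): 0.44 vs {0.25, 0.22} → pass.
SE (methods 2·3): 0.58 vs {0.30, 0.21} → pass.
0 of 6 fail.

0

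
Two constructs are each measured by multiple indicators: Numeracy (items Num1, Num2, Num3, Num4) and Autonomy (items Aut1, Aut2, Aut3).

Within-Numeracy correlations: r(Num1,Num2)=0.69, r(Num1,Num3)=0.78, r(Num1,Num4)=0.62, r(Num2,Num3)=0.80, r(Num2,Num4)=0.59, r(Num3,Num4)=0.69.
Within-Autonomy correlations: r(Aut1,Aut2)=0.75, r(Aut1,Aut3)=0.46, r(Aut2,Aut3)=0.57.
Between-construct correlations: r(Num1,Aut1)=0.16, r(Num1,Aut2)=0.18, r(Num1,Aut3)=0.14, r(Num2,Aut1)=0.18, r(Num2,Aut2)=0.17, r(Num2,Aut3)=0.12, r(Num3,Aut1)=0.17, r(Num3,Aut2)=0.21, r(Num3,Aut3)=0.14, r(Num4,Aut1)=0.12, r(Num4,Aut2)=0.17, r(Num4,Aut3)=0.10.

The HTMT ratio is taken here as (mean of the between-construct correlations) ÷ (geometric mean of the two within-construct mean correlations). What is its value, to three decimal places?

Mean heterotrait r = 1.86/12 = 0.1550.
Mean within-Num = 4.17/6 = 0.6950; mean within-Aut = 1.78/3 = 0.5933.
Geometric mean = √(0.6950 × 0.5933) = 0.6421.
HTMT = 0.1550 / 0.6421 = 0.241.

0.241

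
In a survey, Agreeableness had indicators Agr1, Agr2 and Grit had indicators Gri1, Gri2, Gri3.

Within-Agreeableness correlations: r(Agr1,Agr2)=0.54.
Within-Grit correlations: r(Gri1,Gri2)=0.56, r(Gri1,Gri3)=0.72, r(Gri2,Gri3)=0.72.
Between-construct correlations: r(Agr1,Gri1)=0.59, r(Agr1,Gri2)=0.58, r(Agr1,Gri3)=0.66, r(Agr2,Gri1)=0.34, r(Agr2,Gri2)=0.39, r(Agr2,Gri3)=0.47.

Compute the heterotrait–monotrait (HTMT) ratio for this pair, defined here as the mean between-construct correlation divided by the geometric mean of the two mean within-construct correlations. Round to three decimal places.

Mean heterotrait r = 3.03/6 = 0.5050.
Mean within-Agr = 0.54/1 = 0.5400; mean within-Gri = 2.00/3 = 0.6667.
Geometric mean = √(0.5400 × 0.6667) = 0.6000.
HTMT = 0.5050 / 0.6000 = 0.842.

0.842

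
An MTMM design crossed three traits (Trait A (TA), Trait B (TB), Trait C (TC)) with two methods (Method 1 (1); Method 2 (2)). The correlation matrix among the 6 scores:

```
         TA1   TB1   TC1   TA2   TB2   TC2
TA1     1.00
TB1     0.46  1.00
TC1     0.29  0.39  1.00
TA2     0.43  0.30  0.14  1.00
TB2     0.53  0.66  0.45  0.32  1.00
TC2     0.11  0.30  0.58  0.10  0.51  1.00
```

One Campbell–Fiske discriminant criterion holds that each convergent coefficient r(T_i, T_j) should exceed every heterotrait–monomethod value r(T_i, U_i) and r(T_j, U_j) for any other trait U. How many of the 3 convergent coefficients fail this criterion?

Each convergent coefficient versus the relevant comparison correlations:
TA (methods 1·2): 0.43 vs {0.46, 0.32, 0.29, 0.10} → fail.
TB (methods 1·2): 0.66 vs {0.46, 0.32, 0.39, 0.51} → pass.
TC (methods 1·2): 0.58 vs {0.29, 0.10, 0.39, 0.51} → pass.
1 of 3 fail.

1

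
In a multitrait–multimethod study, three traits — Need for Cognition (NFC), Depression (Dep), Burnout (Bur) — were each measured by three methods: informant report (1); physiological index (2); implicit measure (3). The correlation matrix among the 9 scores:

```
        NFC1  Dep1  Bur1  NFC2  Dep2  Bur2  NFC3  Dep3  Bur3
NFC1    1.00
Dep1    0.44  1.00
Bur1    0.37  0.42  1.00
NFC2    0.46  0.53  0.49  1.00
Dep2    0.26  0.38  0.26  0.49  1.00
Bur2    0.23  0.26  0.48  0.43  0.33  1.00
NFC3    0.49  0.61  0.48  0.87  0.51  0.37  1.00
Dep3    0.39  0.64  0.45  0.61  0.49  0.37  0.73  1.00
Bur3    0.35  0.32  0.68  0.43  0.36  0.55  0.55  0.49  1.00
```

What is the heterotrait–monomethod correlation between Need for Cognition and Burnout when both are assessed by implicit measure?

0.55

Different traits, same method: r(NFC3, Bur3) = 0.55.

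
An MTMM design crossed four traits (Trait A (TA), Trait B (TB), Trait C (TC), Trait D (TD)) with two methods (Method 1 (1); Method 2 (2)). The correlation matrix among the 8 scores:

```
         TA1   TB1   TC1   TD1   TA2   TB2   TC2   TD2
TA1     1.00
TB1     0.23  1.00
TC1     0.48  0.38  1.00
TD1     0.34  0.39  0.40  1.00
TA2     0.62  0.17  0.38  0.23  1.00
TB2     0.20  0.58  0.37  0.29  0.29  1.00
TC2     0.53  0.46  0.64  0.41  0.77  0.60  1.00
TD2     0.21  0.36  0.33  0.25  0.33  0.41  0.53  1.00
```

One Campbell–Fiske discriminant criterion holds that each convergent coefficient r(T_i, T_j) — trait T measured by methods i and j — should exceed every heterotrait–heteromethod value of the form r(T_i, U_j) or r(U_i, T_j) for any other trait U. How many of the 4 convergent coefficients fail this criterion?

Each convergent coefficient versus the relevant comparison correlations:
TA (methods 1·2): 0.62 vs {0.20, 0.17, 0.53, 0.38, 0.21, 0.23} → pass.
TB (methods 1·2): 0.58 vs {0.17, 0.20, 0.46, 0.37, 0.36, 0.29} → pass.
TC (methods 1·2): 0.64 vs {0.38, 0.53, 0.37, 0.46, 0.33, 0.41} → pass.
TD (methods 1·2): 0.25 vs {0.23, 0.21, 0.29, 0.36, 0.41, 0.33} → fail.
1 of 4 fail.

1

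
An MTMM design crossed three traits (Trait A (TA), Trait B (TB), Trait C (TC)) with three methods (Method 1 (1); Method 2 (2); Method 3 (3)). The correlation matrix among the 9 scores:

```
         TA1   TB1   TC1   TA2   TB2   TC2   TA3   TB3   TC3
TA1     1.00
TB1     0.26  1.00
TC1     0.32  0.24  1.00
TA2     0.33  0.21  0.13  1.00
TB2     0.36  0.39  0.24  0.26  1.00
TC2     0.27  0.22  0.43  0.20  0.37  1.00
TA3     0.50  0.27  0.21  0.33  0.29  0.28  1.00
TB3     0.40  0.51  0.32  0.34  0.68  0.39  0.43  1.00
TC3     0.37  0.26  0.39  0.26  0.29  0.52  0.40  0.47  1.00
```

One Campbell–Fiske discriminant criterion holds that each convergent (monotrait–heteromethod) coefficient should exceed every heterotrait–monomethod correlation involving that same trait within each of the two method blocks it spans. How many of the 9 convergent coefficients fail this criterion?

Checking each validity diagonal entry against its comparison values:
TA (methods 1·2): 0.33 vs {0.26, 0.26, 0.32, 0.20} → pass.
TA (methods 1·3): 0.50 vs {0.26, 0.43, 0.32, 0.40} → pass.
TA (methods 2·3): 0.33 vs {0.26, 0.43, 0.20, 0.40} → fail.
TB (methods 1·2): 0.39 vs {0.26, 0.26, 0.24, 0.37} → pass.
TB (methods 1·3): 0.51 vs {0.26, 0.43, 0.24, 0.47} → pass.
TB (methods 2·3): 0.68 vs {0.26, 0.43, 0.37, 0.47} → pass.
TC (methods 1·2): 0.43 vs {0.32, 0.20, 0.24, 0.37} → pass.
TC (methods 1·3): 0.39 vs {0.32, 0.40, 0.24, 0.47} → fail.
TC (methods 2·3): 0.52 vs {0.20, 0.40, 0.37, 0.47} → pass.
2 of 9 fail.

2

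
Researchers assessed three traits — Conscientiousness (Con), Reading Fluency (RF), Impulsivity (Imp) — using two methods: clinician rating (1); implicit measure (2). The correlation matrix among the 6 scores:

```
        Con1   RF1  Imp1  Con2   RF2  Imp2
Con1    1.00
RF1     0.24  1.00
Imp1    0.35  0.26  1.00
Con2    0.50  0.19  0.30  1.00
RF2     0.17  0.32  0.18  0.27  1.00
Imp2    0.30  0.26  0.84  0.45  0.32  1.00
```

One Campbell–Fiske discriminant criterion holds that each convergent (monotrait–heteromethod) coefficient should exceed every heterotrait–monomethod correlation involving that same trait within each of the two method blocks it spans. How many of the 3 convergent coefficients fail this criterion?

Convergent coefficients and their comparison sets:
Con (methods 1·2): 0.50 vs {0.24, 0.27, 0.35, 0.45} → pass.
RF (methods 1·2): 0.32 vs {0.24, 0.27, 0.26, 0.32} → fail.
Imp (methods 1·2): 0.84 vs {0.35, 0.45, 0.26, 0.32} → pass.
1 of 3 fail.

1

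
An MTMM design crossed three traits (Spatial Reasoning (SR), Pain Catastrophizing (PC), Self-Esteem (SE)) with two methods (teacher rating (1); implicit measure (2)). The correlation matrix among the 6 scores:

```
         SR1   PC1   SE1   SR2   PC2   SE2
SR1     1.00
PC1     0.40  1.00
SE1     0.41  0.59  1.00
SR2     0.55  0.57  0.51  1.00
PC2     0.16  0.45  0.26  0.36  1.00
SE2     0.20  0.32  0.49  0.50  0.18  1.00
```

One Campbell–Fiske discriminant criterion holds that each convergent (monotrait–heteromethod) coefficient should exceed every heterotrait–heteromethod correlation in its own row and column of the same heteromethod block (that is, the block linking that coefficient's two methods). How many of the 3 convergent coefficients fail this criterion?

3

Each convergent coefficient versus the relevant comparison correlations:
SR (methods 1·2): 0.55 vs {0.16, 0.57, 0.20, 0.51} → fail.
PC (methods 1·2): 0.45 vs {0.57, 0.16, 0.32, 0.26} → fail.
SE (methods 1·2): 0.49 vs {0.51, 0.20, 0.26, 0.32} → fail.
3 of 3 fail.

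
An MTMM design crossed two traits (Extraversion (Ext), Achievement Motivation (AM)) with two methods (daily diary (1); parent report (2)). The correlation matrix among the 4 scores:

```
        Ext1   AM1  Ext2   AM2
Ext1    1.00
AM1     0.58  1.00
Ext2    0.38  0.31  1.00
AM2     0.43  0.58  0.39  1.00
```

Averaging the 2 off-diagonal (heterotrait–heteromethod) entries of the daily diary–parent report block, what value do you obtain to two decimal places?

HTHM values (method 1 × method 2): 0.43, 0.31; mean = 0.74/2 = 0.37.

0.37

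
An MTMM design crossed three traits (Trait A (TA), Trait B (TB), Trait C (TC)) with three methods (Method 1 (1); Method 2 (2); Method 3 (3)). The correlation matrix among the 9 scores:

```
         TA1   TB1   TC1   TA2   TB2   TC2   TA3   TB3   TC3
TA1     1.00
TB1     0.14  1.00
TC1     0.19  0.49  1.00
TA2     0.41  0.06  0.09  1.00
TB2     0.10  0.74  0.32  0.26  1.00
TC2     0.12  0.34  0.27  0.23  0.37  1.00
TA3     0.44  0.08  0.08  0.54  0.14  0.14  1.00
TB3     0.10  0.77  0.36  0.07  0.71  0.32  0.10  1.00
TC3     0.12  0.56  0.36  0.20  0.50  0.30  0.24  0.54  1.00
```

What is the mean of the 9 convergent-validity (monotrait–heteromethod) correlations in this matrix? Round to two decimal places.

0.50

Convergent values: 0.41, 0.44, 0.54, 0.74, 0.77, 0.71, 0.27, 0.36, 0.30; mean = 4.54/9 = 0.50.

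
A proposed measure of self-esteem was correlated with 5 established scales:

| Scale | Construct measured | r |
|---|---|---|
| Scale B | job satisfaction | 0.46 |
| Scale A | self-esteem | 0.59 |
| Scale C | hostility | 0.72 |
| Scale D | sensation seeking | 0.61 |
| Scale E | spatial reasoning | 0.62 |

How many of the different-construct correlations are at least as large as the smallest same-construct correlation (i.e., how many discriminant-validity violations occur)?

Convergent (same construct = self-esteem): Scale A.
Smallest convergent = 0.59. Discriminant values: 0.46, 0.72, 0.61, 0.62; count ≥ 0.59 → 3.

3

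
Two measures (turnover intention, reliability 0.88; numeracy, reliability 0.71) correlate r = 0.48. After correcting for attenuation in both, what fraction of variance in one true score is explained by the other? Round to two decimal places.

Disattenuated r = 0.48 / √(0.88 × 0.71) = 0.48 / 0.7904 = 0.6073.
Shared true-score variance = 0.6073² = 0.3688 ≈ 0.37.

0.37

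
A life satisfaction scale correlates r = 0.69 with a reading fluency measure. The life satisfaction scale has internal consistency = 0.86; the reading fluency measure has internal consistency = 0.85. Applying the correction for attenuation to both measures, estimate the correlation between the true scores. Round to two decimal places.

r_true = r_obs / √(r_xx · r_yy) = 0.69 / √(0.86 × 0.85) = 0.69 / √0.7310 = 0.69 / 0.8550 ≈ 0.81.

0.81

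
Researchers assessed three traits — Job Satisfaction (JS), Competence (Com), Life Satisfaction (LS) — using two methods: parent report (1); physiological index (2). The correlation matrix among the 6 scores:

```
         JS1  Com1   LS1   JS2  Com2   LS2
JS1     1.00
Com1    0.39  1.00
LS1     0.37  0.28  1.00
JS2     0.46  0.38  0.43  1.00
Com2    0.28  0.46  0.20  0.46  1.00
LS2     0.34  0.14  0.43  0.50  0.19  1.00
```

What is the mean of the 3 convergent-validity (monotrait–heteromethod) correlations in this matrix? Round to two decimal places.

0.45

Convergent values: 0.46, 0.46, 0.43; mean = 1.35/3 = 0.45.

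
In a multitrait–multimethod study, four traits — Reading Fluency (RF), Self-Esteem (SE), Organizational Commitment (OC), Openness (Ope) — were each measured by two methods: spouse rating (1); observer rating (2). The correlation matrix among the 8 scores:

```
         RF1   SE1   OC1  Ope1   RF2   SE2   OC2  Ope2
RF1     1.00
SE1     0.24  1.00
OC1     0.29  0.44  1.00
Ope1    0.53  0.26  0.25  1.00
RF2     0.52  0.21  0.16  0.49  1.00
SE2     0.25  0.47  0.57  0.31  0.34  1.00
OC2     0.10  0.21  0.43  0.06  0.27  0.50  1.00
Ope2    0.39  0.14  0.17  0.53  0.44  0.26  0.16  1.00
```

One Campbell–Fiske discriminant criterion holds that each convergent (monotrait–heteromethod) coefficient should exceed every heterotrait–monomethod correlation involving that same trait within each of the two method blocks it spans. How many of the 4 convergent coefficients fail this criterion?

Convergent coefficients and their comparison sets:
RF (methods 1·2): 0.52 vs {0.24, 0.34, 0.29, 0.27, 0.53, 0.44} → fail.
SE (methods 1·2): 0.47 vs {0.24, 0.34, 0.44, 0.50, 0.26, 0.26} → fail.
OC (methods 1·2): 0.43 vs {0.29, 0.27, 0.44, 0.50, 0.25, 0.16} → fail.
Ope (methods 1·2): 0.53 vs {0.53, 0.44, 0.26, 0.26, 0.25, 0.16} → fail.
4 of 4 fail.

4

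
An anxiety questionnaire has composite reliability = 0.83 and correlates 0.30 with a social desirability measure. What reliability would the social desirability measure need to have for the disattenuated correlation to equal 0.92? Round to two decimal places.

r_true = r_obs / √(r_xx · r_yy) ⇒ 0.92 = 0.30 / √(0.83 · r_yy).
√(0.83 · r_yy) = 0.30 / 0.92 = 0.3261; 0.83 · r_yy = 0.1063; r_yy = 0.1063 / 0.83 ≈ 0.13.

0.13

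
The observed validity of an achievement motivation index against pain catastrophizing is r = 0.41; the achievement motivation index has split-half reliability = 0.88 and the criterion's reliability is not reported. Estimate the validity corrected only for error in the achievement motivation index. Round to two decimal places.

Single correction: r_c = r_obs / √r_xx = 0.41 / √0.88 = 0.41 / 0.9381 ≈ 0.44.

0.44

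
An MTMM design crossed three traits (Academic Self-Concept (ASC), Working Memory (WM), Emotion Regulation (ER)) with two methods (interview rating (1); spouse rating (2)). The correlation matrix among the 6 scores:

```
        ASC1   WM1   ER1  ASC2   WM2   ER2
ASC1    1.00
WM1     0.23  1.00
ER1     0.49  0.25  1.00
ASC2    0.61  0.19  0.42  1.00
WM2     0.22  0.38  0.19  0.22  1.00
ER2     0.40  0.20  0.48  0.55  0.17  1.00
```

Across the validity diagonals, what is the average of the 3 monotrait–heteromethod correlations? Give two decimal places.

Convergent values: 0.61, 0.38, 0.48; mean = 1.47/3 = 0.49.

0.49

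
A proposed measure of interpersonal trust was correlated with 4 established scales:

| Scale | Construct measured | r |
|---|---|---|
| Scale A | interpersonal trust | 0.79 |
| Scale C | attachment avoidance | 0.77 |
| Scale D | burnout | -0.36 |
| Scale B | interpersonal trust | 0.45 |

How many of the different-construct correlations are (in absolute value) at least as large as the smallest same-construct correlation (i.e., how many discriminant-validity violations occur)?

Convergent (same construct = interpersonal trust): Scale A, Scale B.
Smallest convergent = 0.45. Discriminant |r|: 0.77, 0.36; count ≥ 0.45 → 1.

1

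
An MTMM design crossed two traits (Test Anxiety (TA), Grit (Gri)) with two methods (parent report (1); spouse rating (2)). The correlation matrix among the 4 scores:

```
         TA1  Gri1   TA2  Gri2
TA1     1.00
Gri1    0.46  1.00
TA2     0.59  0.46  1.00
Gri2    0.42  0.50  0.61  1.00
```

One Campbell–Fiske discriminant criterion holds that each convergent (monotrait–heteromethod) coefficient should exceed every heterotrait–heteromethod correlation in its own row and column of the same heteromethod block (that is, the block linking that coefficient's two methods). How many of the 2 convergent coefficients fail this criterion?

0

Each convergent coefficient versus the relevant comparison correlations:
TA (methods 1·2): 0.59 vs {0.42, 0.46} → pass.
Gri (methods 1·2): 0.50 vs {0.46, 0.42} → pass.
0 of 2 fail.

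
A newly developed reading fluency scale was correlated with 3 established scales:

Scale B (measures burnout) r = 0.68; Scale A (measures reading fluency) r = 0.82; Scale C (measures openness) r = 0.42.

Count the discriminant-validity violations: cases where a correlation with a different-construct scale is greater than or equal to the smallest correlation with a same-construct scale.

Convergent (same construct = reading fluency): Scale A.
Smallest convergent = 0.82. Discriminant values: 0.68, 0.42; count ≥ 0.82 → 0.

0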